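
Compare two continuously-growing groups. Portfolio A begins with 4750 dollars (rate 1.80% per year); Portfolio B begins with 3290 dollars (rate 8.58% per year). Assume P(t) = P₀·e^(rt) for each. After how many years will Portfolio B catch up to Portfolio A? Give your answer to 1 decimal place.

4750·e^(0.018t) = 3290·e^(0.0858t)
4750/3290 = e^((0.0858 − 0.018)t) → ln(1.44377) = 0.0678·t
t = 0.36726 / 0.0678

t ≈ 5.4 years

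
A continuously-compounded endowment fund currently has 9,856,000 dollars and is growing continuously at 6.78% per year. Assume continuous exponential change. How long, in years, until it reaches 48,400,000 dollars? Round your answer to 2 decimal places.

48400000 = 9856000 · e^(0.0678·t)
t = ln(48400000/9856000) / 0.0678 = ln(4.91071) / 0.0678 = 1.59142 / 0.0678

t ≈ 23.47 years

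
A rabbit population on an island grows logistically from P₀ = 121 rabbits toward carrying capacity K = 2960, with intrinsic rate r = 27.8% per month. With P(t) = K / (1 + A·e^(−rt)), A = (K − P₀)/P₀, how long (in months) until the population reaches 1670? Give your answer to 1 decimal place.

A = (2960 − 121)/121 = 23.46281
1670 = 2960/(1 + 23.46281·e^(−0.278t)) → 1 + 23.46281·e^(−0.278t) = 1.77246
e^(−0.278t) = 0.032923 → t = ln(30.37434)/0.278 = 3.4136/0.278

t ≈ 12.3 months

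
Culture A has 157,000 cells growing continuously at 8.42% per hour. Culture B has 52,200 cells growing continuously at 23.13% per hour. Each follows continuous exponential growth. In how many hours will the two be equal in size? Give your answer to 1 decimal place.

157000·e^(0.0842t) = 52200·e^(0.2313t)
157000/52200 = e^((0.2313 − 0.0842)t) → ln(3.00766) = 0.1471·t
t = 1.10116 / 0.1471

t ≈ 7.5 hours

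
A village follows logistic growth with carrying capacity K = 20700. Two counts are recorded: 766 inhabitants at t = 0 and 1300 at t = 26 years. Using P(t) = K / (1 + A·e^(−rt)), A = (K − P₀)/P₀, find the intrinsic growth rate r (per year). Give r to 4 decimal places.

A = (20700 − 766)/766 = 26.0235
1300 = 20700/(1 + 26.0235·e^(−r·26)) → e^(−26r) = (15.92308 − 1)/26.0235 = 0.573446
r = −ln(0.573446)/26 = 0.55609/26

r ≈ 0.0214 per year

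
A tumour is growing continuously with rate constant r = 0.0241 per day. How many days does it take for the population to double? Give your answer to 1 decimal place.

doubling time = ln(2) / |r| = 0.69315 / 0.0241

doubling time ≈ 28.8 days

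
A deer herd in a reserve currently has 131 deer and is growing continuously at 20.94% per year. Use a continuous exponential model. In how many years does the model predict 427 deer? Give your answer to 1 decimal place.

427 = 131 · e^(0.2094·t)
t = ln(427/131) / 0.2094 = ln(3.25954) / 0.2094 = 1.18159 / 0.2094

t ≈ 5.6 years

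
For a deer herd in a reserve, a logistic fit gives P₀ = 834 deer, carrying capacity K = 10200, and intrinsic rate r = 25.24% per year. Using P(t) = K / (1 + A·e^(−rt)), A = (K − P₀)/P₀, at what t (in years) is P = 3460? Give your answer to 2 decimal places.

t ≈ 6.94 years

A = (10200 − 834)/834 = 11.23022
3460 = 10200/(1 + 11.23022·e^(−0.2524t)) → 1 + 11.23022·e^(−0.2524t) = 2.94798
e^(−0.2524t) = 0.173459 → t = ln(5.76507)/0.2524 = 1.75182/0.2524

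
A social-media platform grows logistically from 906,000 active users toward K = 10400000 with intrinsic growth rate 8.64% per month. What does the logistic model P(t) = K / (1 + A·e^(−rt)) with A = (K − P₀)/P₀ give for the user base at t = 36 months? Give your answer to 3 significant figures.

≈ 7,090,000 active users

A = (10400000 − 906000)/906000 = 10.47903
P(36) = 10400000 / (1 + 10.47903·e^(−0.0864·36)) = 10400000 / (1 + 10.47903·0.044583)
= 10400000 / 1.46719 ≈ 7088390.56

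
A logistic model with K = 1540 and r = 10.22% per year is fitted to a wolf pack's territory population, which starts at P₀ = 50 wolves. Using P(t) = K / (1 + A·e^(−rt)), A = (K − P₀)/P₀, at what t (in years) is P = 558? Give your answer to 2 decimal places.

A = (1540 − 50)/50 = 29.8
558 = 1540/(1 + 29.8·e^(−0.1022t)) → 1 + 29.8·e^(−0.1022t) = 2.75986
e^(−0.1022t) = 0.059056 → t = ln(16.9332)/0.1022 = 2.82928/0.1022

t ≈ 27.68 years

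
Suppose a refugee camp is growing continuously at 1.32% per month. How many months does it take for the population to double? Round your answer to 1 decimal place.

doubling time ≈ 52.5 months

doubling time = ln(2) / |r| = 0.69315 / 0.0132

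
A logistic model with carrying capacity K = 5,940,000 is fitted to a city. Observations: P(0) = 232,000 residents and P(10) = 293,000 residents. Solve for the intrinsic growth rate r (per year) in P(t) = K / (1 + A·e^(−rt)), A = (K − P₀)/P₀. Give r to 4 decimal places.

A = (5940000 − 232000)/232000 = 24.60345
293000 = 5940000/(1 + 24.60345·e^(−r·10)) → e^(−10r) = (20.27304 − 1)/24.60345 = 0.783347
r = −ln(0.783347)/10 = 0.24418/10

r ≈ 0.0244 per year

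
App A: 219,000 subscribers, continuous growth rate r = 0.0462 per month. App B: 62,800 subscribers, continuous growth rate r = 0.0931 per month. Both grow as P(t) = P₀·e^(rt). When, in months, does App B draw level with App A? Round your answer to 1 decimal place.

t ≈ 26.6 months

219000·e^(0.0462t) = 62800·e^(0.0931t)
219000/62800 = e^((0.0931 − 0.0462)t) → ln(3.48726) = 0.0469·t
t = 1.24912 / 0.0469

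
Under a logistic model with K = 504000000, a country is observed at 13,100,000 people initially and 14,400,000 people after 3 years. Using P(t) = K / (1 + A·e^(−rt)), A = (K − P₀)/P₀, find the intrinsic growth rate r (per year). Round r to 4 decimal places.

A = (504000000 − 13100000)/13100000 = 37.47328
14400000 = 504000000/(1 + 37.47328·e^(−r·3)) → e^(−3r) = (35 − 1)/37.47328 = 0.907313
r = −ln(0.907313)/3 = 0.09727/3

r ≈ 0.0324 per year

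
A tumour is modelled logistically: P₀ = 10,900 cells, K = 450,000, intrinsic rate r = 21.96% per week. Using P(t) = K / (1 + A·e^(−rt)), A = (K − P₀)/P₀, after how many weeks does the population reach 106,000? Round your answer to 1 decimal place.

A = (450000 − 10900)/10900 = 40.2844
106000 = 450000/(1 + 40.2844·e^(−0.2196t)) → 1 + 40.2844·e^(−0.2196t) = 4.24528
e^(−0.2196t) = 0.080559 → t = ln(12.41322)/0.2196 = 2.51876/0.2196

t ≈ 11.5 weeks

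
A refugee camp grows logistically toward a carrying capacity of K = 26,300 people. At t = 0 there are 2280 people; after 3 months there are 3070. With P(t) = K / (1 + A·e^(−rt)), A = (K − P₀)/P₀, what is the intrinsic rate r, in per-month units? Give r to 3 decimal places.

r ≈ 0.110 per month

A = (26300 − 2280)/2280 = 10.53509
3070 = 26300/(1 + 10.53509·e^(−r·3)) → e^(−3r) = (8.56678 − 1)/10.53509 = 0.718245
r = −ln(0.718245)/3 = 0.33094/3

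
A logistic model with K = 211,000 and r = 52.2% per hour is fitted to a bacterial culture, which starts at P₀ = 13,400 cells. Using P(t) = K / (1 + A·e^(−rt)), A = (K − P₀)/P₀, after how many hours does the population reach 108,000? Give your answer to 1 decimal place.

t ≈ 5.2 hours

A = (211000 − 13400)/13400 = 14.74627
108000 = 211000/(1 + 14.74627·e^(−0.522t)) → 1 + 14.74627·e^(−0.522t) = 1.9537
e^(−0.522t) = 0.064674 → t = ln(15.46211)/0.522 = 2.73839/0.522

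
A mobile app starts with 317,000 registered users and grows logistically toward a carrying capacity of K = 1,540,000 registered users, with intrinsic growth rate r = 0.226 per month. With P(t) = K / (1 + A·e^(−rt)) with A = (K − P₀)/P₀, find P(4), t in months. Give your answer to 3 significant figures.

A = (1540000 − 317000)/317000 = 3.85804
P(4) = 1540000 / (1 + 3.85804·e^(−0.226·4)) = 1540000 / (1 + 3.85804·0.404947)
= 1540000 / 2.5623 ≈ 601022.05

≈ 601,000 registered users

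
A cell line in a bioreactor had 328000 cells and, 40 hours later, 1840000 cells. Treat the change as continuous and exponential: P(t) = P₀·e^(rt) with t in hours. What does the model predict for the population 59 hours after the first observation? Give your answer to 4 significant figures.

r = ln(1840000/328000) / 40 ≈ 0.043113 per hour
P(59) = 328000 · e^(0.043113·59) = 328000 · 12.72601 ≈ 4174132.33

≈ 4,174,000 cells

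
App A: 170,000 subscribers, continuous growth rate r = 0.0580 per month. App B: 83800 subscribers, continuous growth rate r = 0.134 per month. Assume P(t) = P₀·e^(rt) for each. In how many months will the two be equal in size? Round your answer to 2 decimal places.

t ≈ 9.31 months

170000·e^(0.058t) = 83800·e^(0.134t)
170000/83800 = e^((0.134 − 0.058)t) → ln(2.02864) = 0.076·t
t = 0.70737 / 0.076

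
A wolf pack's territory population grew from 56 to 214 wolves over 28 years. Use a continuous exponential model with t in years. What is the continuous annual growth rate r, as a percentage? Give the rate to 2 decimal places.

r ≈ 4.79% per year

214 = 56 · e^(r·28)
e^(28r) = 214/56 = 3.82143
r = ln(3.82143) / 28 = 1.34062 / 28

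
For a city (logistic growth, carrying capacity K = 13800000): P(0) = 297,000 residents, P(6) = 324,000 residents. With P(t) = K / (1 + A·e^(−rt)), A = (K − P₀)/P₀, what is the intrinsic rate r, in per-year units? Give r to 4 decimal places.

r ≈ 0.0148 per year

A = (13800000 − 297000)/297000 = 45.46465
324000 = 13800000/(1 + 45.46465·e^(−r·6)) → e^(−6r) = (42.59259 − 1)/45.46465 = 0.914834
r = −ln(0.914834)/6 = 0.08901/6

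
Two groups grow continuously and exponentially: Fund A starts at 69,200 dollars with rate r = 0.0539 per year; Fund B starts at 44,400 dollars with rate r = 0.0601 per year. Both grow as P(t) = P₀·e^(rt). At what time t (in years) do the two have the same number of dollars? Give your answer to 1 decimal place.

69200·e^(0.0539t) = 44400·e^(0.0601t)
69200/44400 = e^((0.0601 − 0.0539)t) → ln(1.55856) = 0.0062·t
t = 0.44376 / 0.0062

t ≈ 71.6 years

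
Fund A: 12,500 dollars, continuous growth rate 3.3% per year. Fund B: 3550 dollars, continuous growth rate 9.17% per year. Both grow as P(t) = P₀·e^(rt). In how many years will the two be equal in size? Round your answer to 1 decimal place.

12500·e^(0.033t) = 3550·e^(0.0917t)
12500/3550 = e^((0.0917 − 0.033)t) → ln(3.52113) = 0.0587·t
t = 1.25878 / 0.0587

t ≈ 21.4 years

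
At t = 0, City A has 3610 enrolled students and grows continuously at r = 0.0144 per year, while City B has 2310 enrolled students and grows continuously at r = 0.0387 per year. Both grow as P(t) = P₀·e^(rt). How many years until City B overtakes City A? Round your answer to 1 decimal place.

3610·e^(0.0144t) = 2310·e^(0.0387t)
3610/2310 = e^((0.0387 − 0.0144)t) → ln(1.56277) = 0.0243·t
t = 0.44646 / 0.0243

t ≈ 18.4 years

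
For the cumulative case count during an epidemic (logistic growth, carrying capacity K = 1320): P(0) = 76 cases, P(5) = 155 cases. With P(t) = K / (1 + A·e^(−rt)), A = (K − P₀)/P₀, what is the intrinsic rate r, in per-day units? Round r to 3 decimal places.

r ≈ 0.156 per day

A = (1320 − 76)/76 = 16.36842
155 = 1320/(1 + 16.36842·e^(−r·5)) → e^(−5r) = (8.51613 − 1)/16.36842 = 0.459185
r = −ln(0.459185)/5 = 0.7783/5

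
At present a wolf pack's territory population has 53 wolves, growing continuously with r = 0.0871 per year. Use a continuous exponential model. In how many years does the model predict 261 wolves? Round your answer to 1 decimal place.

t ≈ 18.3 years

261 = 53 · e^(0.0871·t)
t = ln(261/53) / 0.0871 = ln(4.92453) / 0.0871 = 1.59423 / 0.0871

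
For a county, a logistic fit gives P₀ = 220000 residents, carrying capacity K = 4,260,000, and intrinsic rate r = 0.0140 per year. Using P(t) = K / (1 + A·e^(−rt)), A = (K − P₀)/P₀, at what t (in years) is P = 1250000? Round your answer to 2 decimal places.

t ≈ 145.11 years

A = (4260000 − 220000)/220000 = 18.36364
1250000 = 4260000/(1 + 18.36364·e^(−0.014t)) → 1 + 18.36364·e^(−0.014t) = 3.408
e^(−0.014t) = 0.131129 → t = ln(7.62609)/0.014 = 2.03158/0.014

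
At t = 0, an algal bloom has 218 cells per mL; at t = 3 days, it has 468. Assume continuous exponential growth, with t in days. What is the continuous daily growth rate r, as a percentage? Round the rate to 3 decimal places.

r ≈ 25.466% per day

468 = 218 · e^(r·3)
e^(3r) = 468/218 = 2.14679
r = ln(2.14679) / 3 = 0.76397 / 3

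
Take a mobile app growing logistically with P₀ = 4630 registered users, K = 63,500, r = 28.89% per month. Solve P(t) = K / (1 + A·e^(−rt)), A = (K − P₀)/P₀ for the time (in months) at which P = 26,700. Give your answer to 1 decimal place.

t ≈ 7.7 months

A = (63500 − 4630)/4630 = 12.7149
26700 = 63500/(1 + 12.7149·e^(−0.2889t)) → 1 + 12.7149·e^(−0.2889t) = 2.37828
e^(−0.2889t) = 0.108399 → t = ln(9.22521)/0.2889 = 2.22194/0.2889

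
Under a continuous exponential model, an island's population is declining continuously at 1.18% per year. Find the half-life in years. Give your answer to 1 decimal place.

half-life = ln(2) / |r| = 0.69315 / 0.0118

half-life ≈ 58.7 years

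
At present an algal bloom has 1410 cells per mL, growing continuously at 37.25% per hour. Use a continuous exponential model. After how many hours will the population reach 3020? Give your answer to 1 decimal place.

t ≈ 2.0 hours

3020 = 1410 · e^(0.3725·t)
t = ln(3020/1410) / 0.3725 = ln(2.14184) / 0.3725 = 0.76167 / 0.3725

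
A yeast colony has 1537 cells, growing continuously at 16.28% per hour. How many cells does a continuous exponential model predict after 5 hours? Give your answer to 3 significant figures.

P(5) = 1537 · e^(0.1628·5) = 1537 · e^(0.814)
= 1537 · 2.25692 ≈ 3468.88

≈ 3,470 cells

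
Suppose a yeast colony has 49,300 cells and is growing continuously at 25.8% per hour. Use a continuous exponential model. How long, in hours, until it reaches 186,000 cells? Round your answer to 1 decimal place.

186000 = 49300 · e^(0.258·t)
t = ln(186000/49300) / 0.258 = ln(3.77282) / 0.258 = 1.32782 / 0.258

t ≈ 5.1 hours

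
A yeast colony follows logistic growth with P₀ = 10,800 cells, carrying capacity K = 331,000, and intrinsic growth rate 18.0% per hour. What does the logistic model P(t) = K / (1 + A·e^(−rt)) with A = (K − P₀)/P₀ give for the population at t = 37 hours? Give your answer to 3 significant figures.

A = (331000 − 10800)/10800 = 29.64815
P(37) = 331000 / (1 + 29.64815·e^(−0.18·37)) = 331000 / (1 + 29.64815·0.001281)
= 331000 / 1.03798 ≈ 318887.5

≈ 319,000 cells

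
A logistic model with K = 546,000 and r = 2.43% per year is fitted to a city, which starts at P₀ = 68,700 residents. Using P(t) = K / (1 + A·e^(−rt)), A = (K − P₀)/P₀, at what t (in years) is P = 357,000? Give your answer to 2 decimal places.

A = (546000 − 68700)/68700 = 6.9476
357000 = 546000/(1 + 6.9476·e^(−0.0243t)) → 1 + 6.9476·e^(−0.0243t) = 1.52941
e^(−0.0243t) = 0.076201 → t = ln(13.12324)/0.0243 = 2.57438/0.0243

t ≈ 105.94 years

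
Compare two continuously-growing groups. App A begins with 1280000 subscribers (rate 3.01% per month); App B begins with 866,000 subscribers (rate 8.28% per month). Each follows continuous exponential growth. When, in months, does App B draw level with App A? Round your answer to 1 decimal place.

t ≈ 7.4 months

1280000·e^(0.0301t) = 866000·e^(0.0828t)
1280000/866000 = e^((0.0828 − 0.0301)t) → ln(1.47806) = 0.0527·t
t = 0.39073 / 0.0527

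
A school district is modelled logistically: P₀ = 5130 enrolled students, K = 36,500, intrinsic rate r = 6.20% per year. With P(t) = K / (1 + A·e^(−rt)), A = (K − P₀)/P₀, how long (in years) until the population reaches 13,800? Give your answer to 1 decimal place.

t ≈ 21.2 years

A = (36500 − 5130)/5130 = 6.11501
13800 = 36500/(1 + 6.11501·e^(−0.062t)) → 1 + 6.11501·e^(−0.062t) = 2.64493
e^(−0.062t) = 0.268998 → t = ln(3.71749)/0.062 = 1.31305/0.062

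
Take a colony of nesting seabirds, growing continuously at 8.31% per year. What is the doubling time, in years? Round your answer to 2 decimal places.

doubling time = ln(2) / |r| = 0.69315 / 0.0831

doubling time ≈ 8.34 years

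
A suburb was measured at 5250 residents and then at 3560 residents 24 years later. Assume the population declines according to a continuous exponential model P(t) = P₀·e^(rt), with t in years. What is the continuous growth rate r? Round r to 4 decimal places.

r ≈ -0.0162 per year

3560 = 5250 · e^(r·24)
e^(24r) = 3560/5250 = 0.6781
r = ln(0.6781) / 24 = -0.38847 / 24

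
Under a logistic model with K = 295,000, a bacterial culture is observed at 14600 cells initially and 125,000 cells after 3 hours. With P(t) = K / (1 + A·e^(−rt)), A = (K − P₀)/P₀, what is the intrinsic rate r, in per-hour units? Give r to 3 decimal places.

A = (295000 − 14600)/14600 = 19.20548
125000 = 295000/(1 + 19.20548·e^(−r·3)) → e^(−3r) = (2.36 − 1)/19.20548 = 0.070813
r = −ln(0.070813)/3 = 2.64771/3

r ≈ 0.883 per hour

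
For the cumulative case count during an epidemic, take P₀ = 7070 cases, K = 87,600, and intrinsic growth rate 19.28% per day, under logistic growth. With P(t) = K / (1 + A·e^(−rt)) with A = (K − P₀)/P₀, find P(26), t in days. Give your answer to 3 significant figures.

≈ 81,400 cases

A = (87600 − 7070)/7070 = 11.39038
P(26) = 87600 / (1 + 11.39038·e^(−0.1928·26)) = 87600 / (1 + 11.39038·0.006652)
= 87600 / 1.07577 ≈ 81429.92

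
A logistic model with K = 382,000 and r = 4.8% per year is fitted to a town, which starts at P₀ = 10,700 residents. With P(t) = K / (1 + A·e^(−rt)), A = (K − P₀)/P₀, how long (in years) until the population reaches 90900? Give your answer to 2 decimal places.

t ≈ 49.64 years

A = (382000 − 10700)/10700 = 34.70093
90900 = 382000/(1 + 34.70093·e^(−0.048t)) → 1 + 34.70093·e^(−0.048t) = 4.20242
e^(−0.048t) = 0.092286 → t = ln(10.83585)/0.048 = 2.38286/0.048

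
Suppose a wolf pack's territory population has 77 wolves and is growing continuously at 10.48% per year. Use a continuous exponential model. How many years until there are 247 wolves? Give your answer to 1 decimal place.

247 = 77 · e^(0.1048·t)
t = ln(247/77) / 0.1048 = ln(3.20779) / 0.1048 = 1.16558 / 0.1048

t ≈ 11.1 years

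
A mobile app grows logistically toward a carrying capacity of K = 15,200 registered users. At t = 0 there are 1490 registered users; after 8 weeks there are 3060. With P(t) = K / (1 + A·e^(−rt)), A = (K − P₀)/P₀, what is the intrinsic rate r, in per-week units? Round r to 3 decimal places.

A = (15200 − 1490)/1490 = 9.20134
3060 = 15200/(1 + 9.20134·e^(−r·8)) → e^(−8r) = (4.96732 − 1)/9.20134 = 0.431168
r = −ln(0.431168)/8 = 0.84126/8

r ≈ 0.105 per week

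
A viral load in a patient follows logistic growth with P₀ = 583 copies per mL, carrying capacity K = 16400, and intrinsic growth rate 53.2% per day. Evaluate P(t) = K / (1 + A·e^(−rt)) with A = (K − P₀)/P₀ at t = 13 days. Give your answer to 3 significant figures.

A = (16400 − 583)/583 = 27.13036
P(13) = 16400 / (1 + 27.13036·e^(−0.532·13)) = 16400 / (1 + 27.13036·0.000992)
= 16400 / 1.02691 ≈ 15970.28

≈ 16,000 copies per mL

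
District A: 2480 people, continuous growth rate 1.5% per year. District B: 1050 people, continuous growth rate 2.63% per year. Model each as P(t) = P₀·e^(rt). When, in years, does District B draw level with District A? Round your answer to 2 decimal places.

t ≈ 76.06 years

2480·e^(0.015t) = 1050·e^(0.0263t)
2480/1050 = e^((0.0263 − 0.015)t) → ln(2.3619) = 0.0113·t
t = 0.85947 / 0.0113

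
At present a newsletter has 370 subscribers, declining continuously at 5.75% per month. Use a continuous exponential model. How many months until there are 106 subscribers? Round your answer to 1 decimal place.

106 = 370 · e^(-0.0575·t)
t = ln(106/370) / -0.0575 = ln(0.28649) / -0.0575 = -1.25006 / -0.0575

t ≈ 21.7 months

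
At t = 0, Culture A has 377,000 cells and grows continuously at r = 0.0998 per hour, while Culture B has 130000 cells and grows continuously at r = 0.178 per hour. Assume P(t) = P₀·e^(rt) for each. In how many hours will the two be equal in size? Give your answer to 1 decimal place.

t ≈ 13.6 hours

377000·e^(0.0998t) = 130000·e^(0.178t)
377000/130000 = e^((0.178 − 0.0998)t) → ln(2.9) = 0.0782·t
t = 1.06471 / 0.0782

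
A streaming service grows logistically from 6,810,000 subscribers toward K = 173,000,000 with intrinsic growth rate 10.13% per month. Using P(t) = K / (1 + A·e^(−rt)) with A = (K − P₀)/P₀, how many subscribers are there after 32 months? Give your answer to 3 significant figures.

≈ 88,500,000 subscribers

A = (173000000 − 6810000)/6810000 = 24.40382
P(32) = 173000000 / (1 + 24.40382·e^(−0.1013·32)) = 173000000 / (1 + 24.40382·0.039101)
= 173000000 / 1.95422 ≈ 88526341.86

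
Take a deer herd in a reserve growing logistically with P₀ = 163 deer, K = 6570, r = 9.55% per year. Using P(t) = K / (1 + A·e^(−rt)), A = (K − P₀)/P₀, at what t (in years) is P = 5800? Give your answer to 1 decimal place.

t ≈ 59.6 years

A = (6570 − 163)/163 = 39.30675
5800 = 6570/(1 + 39.30675·e^(−0.0955t)) → 1 + 39.30675·e^(−0.0955t) = 1.13276
e^(−0.0955t) = 0.003378 → t = ln(296.07681)/0.0955 = 5.69062/0.0955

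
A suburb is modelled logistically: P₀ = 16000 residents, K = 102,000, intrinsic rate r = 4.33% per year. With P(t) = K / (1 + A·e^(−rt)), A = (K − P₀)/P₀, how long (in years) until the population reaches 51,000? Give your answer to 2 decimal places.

A = (102000 − 16000)/16000 = 5.375
51000 = 102000/(1 + 5.375·e^(−0.0433t)) → 1 + 5.375·e^(−0.0433t) = 2
e^(−0.0433t) = 0.186047 → t = ln(5.375)/0.0433 = 1.68176/0.0433

t ≈ 38.84 years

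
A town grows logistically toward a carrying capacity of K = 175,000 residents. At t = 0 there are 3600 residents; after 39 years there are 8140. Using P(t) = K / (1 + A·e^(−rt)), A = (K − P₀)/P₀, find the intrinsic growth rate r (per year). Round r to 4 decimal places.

A = (175000 − 3600)/3600 = 47.61111
8140 = 175000/(1 + 47.61111·e^(−r·39)) → e^(−39r) = (21.49877 − 1)/47.61111 = 0.430546
r = −ln(0.430546)/39 = 0.8427/39

r ≈ 0.0216 per year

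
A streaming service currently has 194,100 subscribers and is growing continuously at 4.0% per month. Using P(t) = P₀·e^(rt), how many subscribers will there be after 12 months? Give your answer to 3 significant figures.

≈ 314,000 subscribers

P(12) = 194100 · e^(0.04·12) = 194100 · e^(0.48)
= 194100 · 1.61607 ≈ 313680.04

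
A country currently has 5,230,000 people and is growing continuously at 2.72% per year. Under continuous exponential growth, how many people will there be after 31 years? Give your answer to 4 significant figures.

P(31) = 5230000 · e^(0.0272·31) = 5230000 · e^(0.8432)
= 5230000 · 2.32379 ≈ 12153428.1

≈ 12,150,000 people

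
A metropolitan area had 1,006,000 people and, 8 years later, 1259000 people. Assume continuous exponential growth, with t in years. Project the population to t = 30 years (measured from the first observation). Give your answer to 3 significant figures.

r = ln(1259000/1006000) / 8 ≈ 0.028042 per year
P(30) = 1006000 · e^(0.028042·30) = 1006000 · 2.31928 ≈ 2333200.39

≈ 2,330,000 people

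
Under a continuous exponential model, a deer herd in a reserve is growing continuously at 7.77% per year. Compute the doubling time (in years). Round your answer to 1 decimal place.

doubling time ≈ 8.9 years

doubling time = ln(2) / |r| = 0.69315 / 0.0777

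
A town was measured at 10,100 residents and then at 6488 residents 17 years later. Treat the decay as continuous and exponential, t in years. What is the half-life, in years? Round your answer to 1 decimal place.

half-life ≈ 26.6 years

r = ln(6488/10100) / 17 = ln(0.64238) / 17 ≈ -0.026034 per year
half-life = ln 2 / |r| = 0.69315 / 0.026034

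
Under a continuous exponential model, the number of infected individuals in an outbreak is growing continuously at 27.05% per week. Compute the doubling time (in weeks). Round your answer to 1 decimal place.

doubling time = ln(2) / |r| = 0.69315 / 0.2705

doubling time ≈ 2.6 weeks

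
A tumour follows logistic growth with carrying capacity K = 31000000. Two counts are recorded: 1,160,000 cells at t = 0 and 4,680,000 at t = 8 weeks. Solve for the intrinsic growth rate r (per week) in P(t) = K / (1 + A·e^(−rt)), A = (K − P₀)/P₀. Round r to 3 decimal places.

A = (31000000 − 1160000)/1160000 = 25.72414
4680000 = 31000000/(1 + 25.72414·e^(−r·8)) → e^(−8r) = (6.62393 − 1)/25.72414 = 0.218625
r = −ln(0.218625)/8 = 1.5204/8

r ≈ 0.190 per week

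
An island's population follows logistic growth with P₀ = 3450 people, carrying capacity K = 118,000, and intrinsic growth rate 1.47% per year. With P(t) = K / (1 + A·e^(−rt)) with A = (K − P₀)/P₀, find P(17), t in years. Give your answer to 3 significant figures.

A = (118000 − 3450)/3450 = 33.2029
P(17) = 118000 / (1 + 33.2029·e^(−0.0147·17)) = 118000 / (1 + 33.2029·0.778879)
= 118000 / 26.86103 ≈ 4392.98

≈ 4,390 people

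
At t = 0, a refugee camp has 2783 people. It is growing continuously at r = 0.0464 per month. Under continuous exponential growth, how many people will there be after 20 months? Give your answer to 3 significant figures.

≈ 7,040 people

P(20) = 2783 · e^(0.0464·20) = 2783 · e^(0.928)
= 2783 · 2.52945 ≈ 7039.45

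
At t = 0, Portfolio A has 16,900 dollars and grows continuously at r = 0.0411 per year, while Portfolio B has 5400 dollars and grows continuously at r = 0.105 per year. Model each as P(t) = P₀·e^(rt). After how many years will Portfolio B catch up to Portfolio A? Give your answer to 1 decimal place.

t ≈ 17.9 years

16900·e^(0.0411t) = 5400·e^(0.105t)
16900/5400 = e^((0.105 − 0.0411)t) → ln(3.12963) = 0.0639·t
t = 1.14091 / 0.0639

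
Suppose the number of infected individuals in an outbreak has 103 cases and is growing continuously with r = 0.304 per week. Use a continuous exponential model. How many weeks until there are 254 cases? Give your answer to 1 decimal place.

254 = 103 · e^(0.304·t)
t = ln(254/103) / 0.304 = ln(2.46602) / 0.304 = 0.90261 / 0.304

t ≈ 3.0 weeks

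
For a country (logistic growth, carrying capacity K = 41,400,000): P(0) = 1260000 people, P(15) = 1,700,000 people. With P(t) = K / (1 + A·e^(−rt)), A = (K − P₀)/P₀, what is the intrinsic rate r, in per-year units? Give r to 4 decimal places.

r ≈ 0.0207 per year

A = (41400000 − 1260000)/1260000 = 31.85714
1700000 = 41400000/(1 + 31.85714·e^(−r·15)) → e^(−15r) = (24.35294 − 1)/31.85714 = 0.733052
r = −ln(0.733052)/15 = 0.31054/15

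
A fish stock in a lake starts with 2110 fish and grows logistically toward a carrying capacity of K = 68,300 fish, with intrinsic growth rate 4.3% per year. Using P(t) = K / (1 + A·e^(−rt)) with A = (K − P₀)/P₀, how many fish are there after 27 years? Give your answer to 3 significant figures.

≈ 6,310 fish

A = (68300 − 2110)/2110 = 31.36967
P(27) = 68300 / (1 + 31.36967·e^(−0.043·27)) = 68300 / (1 + 31.36967·0.313173)
= 68300 / 10.82413 ≈ 6309.98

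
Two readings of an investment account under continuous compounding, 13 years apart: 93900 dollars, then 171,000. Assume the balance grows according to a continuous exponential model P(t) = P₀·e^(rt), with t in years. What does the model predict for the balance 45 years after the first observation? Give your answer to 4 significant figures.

r = ln(171000/93900) / 13 ≈ 0.04611 per year
P(45) = 93900 · e^(0.04611·45) = 93900 · 7.96424 ≈ 747841.73

≈ 747,800 dollars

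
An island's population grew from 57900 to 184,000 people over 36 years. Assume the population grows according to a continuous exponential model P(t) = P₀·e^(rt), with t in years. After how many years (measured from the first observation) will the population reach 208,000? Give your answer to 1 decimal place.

r = ln(184000/57900) / 36 ≈ 0.032117 per year
t = ln(208000/57900) / r = 1.27882 / 0.032117 ≈ 39.817

t ≈ 39.8 years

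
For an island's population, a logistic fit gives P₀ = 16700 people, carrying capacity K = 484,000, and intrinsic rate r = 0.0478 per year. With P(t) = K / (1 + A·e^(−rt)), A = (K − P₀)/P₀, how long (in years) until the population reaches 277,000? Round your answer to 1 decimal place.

A = (484000 − 16700)/16700 = 27.98204
277000 = 484000/(1 + 27.98204·e^(−0.0478t)) → 1 + 27.98204·e^(−0.0478t) = 1.74729
e^(−0.0478t) = 0.026706 → t = ln(37.44456)/0.0478 = 3.62286/0.0478

t ≈ 75.8 years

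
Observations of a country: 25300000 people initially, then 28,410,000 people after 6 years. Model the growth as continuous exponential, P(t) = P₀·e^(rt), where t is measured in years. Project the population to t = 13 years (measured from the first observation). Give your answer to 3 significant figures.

≈ 32,500,000 people

r = ln(28410000/25300000) / 6 ≈ 0.019323 per year
P(13) = 25300000 · e^(0.019323·13) = 25300000 · 1.28556 ≈ 32524732.37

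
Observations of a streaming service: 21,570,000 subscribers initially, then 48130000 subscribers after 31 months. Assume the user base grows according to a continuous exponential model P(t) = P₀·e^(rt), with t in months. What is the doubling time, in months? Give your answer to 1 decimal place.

doubling time ≈ 26.8 months

r = ln(48130000/21570000) / 31 = ln(2.23134) / 31 ≈ 0.02589 per month
doubling time = ln 2 / |r| = 0.69315 / 0.02589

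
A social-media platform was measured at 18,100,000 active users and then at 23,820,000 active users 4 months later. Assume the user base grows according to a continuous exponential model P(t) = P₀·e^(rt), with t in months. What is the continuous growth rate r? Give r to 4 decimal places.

23820000 = 18100000 · e^(r·4)
e^(4r) = 23820000/18100000 = 1.31602
r = ln(1.31602) / 4 = 0.27461 / 4

r ≈ 0.0687 per month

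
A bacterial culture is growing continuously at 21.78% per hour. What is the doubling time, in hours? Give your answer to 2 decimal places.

doubling time = ln(2) / |r| = 0.69315 / 0.2178

doubling time ≈ 3.18 hours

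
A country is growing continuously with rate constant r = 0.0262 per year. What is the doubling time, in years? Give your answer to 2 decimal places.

doubling time = ln(2) / |r| = 0.69315 / 0.0262

doubling time ≈ 26.46 years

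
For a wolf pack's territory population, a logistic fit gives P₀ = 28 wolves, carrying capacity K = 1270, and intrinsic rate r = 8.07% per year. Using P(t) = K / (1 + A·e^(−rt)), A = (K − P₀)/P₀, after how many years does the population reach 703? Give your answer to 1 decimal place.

t ≈ 49.7 years

A = (1270 − 28)/28 = 44.35714
703 = 1270/(1 + 44.35714·e^(−0.0807t)) → 1 + 44.35714·e^(−0.0807t) = 1.80654
e^(−0.0807t) = 0.018183 → t = ln(54.9966)/0.0807 = 4.00727/0.0807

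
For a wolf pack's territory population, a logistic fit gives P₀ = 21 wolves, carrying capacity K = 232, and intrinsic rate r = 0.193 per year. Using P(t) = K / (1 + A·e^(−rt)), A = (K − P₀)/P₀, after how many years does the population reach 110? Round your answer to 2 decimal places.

A = (232 − 21)/21 = 10.04762
110 = 232/(1 + 10.04762·e^(−0.193t)) → 1 + 10.04762·e^(−0.193t) = 2.10909
e^(−0.193t) = 0.110383 → t = ln(9.05933)/0.193 = 2.2038/0.193

t ≈ 11.42 years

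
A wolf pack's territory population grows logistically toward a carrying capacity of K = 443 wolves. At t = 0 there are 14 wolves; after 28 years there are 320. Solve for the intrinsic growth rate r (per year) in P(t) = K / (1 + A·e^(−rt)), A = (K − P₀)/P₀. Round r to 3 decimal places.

r ≈ 0.156 per year

A = (443 − 14)/14 = 30.64286
320 = 443/(1 + 30.64286·e^(−r·28)) → e^(−28r) = (1.38437 − 1)/30.64286 = 0.012544
r = −ln(0.012544)/28 = 4.37854/28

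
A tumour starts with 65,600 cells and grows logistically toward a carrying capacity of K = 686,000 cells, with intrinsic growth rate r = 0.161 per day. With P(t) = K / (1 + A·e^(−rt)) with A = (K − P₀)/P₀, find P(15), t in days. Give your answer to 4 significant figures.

≈ 371,800 cells

A = (686000 − 65600)/65600 = 9.45732
P(15) = 686000 / (1 + 9.45732·e^(−0.161·15)) = 686000 / (1 + 9.45732·0.089367)
= 686000 / 1.84518 ≈ 371780.4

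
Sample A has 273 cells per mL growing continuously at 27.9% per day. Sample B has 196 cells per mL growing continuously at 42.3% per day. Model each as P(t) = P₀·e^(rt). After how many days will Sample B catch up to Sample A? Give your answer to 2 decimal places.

t ≈ 2.30 days

273·e^(0.279t) = 196·e^(0.423t)
273/196 = e^((0.423 − 0.279)t) → ln(1.39286) = 0.144·t
t = 0.33136 / 0.144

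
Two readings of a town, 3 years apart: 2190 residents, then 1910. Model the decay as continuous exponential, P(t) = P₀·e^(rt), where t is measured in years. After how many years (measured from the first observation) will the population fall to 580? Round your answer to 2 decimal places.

t ≈ 29.14 years

r = ln(1910/2190) / 3 ≈ -0.045599 per year
t = ln(580/2190) / r = -1.32863 / -0.045599 ≈ 29.137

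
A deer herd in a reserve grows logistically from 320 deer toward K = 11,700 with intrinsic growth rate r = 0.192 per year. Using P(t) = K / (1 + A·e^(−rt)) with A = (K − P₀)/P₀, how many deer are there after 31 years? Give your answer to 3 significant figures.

≈ 10,700 deer

A = (11700 − 320)/320 = 35.5625
P(31) = 11700 / (1 + 35.5625·e^(−0.192·31)) = 11700 / (1 + 35.5625·0.002601)
= 11700 / 1.09249 ≈ 10709.53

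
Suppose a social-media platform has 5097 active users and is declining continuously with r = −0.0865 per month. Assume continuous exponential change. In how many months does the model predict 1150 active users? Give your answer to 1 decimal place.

1150 = 5097 · e^(-0.0865·t)
t = ln(1150/5097) / -0.0865 = ln(0.22562) / -0.0865 = -1.48889 / -0.0865

t ≈ 17.2 months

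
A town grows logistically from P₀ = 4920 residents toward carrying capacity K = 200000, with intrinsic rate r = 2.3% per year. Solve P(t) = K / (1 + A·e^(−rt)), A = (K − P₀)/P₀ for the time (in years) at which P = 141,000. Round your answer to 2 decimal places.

t ≈ 197.88 years

A = (200000 − 4920)/4920 = 39.65041
141000 = 200000/(1 + 39.65041·e^(−0.023t)) → 1 + 39.65041·e^(−0.023t) = 1.41844
e^(−0.023t) = 0.010553 → t = ln(94.75775)/0.023 = 4.55132/0.023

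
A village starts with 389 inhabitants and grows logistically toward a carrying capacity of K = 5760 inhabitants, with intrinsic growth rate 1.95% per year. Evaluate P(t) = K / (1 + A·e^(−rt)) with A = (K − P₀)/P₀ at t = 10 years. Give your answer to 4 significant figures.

≈ 466.0 inhabitants

A = (5760 − 389)/389 = 13.8072
P(10) = 5760 / (1 + 13.8072·e^(−0.0195·10)) = 5760 / (1 + 13.8072·0.822835)
= 5760 / 12.36104 ≈ 465.98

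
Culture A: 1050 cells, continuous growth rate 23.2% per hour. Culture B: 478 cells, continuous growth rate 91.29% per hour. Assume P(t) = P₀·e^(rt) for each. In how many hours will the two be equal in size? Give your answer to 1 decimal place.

1050·e^(0.232t) = 478·e^(0.9129t)
1050/478 = e^((0.9129 − 0.232)t) → ln(2.19665) = 0.6809·t
t = 0.78693 / 0.6809

t ≈ 1.2 hours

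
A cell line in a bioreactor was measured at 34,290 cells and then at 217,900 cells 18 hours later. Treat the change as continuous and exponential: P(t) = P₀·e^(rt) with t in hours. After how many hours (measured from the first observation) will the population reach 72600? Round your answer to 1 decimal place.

t ≈ 7.3 hours

r = ln(217900/34290) / 18 ≈ 0.102732 per hour
t = ln(72600/34290) / r = 0.75011 / 0.102732 ≈ 7.302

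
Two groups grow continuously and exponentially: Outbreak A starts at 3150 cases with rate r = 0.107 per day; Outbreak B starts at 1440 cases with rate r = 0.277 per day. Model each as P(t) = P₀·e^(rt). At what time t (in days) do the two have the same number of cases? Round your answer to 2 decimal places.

3150·e^(0.107t) = 1440·e^(0.277t)
3150/1440 = e^((0.277 − 0.107)t) → ln(2.1875) = 0.17·t
t = 0.78276 / 0.17

t ≈ 4.60 days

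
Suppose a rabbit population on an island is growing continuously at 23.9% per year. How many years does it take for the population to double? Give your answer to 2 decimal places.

doubling time ≈ 2.90 years

doubling time = ln(2) / |r| = 0.69315 / 0.239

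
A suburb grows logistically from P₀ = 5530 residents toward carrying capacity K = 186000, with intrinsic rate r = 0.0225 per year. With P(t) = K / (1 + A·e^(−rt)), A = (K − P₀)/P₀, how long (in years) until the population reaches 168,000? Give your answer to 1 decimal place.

A = (186000 − 5530)/5530 = 32.63472
168000 = 186000/(1 + 32.63472·e^(−0.0225t)) → 1 + 32.63472·e^(−0.0225t) = 1.10714
e^(−0.0225t) = 0.003283 → t = ln(304.59072)/0.0225 = 5.71897/0.0225

t ≈ 254.2 years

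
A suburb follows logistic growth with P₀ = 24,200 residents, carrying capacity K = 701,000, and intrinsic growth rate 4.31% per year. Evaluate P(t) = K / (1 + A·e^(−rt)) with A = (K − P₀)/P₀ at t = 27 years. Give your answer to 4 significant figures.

A = (701000 − 24200)/24200 = 27.96694
P(27) = 701000 / (1 + 27.96694·e^(−0.0431·27)) = 701000 / (1 + 27.96694·0.312328)
= 701000 / 9.73487 ≈ 72009.17

≈ 72,010 residents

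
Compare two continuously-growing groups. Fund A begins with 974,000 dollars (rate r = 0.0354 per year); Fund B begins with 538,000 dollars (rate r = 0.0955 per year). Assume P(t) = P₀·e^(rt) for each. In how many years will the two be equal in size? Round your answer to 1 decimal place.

974000·e^(0.0354t) = 538000·e^(0.0955t)
974000/538000 = e^((0.0955 − 0.0354)t) → ln(1.81041) = 0.0601·t
t = 0.59355 / 0.0601

t ≈ 9.9 years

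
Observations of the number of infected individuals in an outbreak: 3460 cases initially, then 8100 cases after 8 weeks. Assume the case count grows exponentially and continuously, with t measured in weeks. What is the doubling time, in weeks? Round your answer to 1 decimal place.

doubling time ≈ 6.5 weeks

r = ln(8100/3460) / 8 = ln(2.34104) / 8 ≈ 0.106324 per week
doubling time = ln 2 / |r| = 0.69315 / 0.106324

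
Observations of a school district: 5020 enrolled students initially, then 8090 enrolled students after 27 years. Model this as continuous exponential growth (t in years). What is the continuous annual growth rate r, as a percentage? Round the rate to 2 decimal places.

r ≈ 1.77% per year

8090 = 5020 · e^(r·27)
e^(27r) = 8090/5020 = 1.61155
r = ln(1.61155) / 27 = 0.4772 / 27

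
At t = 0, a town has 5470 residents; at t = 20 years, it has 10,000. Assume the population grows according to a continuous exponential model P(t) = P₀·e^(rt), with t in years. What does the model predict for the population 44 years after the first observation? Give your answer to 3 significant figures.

r = ln(10000/5470) / 20 ≈ 0.030165 per year
P(44) = 5470 · e^(0.030165·44) = 5470 · 3.77075 ≈ 20626.01

≈ 20,600 residents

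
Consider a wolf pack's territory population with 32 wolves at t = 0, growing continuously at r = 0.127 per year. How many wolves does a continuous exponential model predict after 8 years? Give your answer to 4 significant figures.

P(8) = 32 · e^(0.127·8) = 32 · e^(1.016)
= 32 · 2.76212 ≈ 88.39

≈ 88.39 wolves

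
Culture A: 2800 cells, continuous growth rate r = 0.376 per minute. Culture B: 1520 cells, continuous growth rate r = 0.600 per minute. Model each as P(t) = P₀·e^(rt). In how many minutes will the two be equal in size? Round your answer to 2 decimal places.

t ≈ 2.73 minutes

2800·e^(0.376t) = 1520·e^(0.6t)
2800/1520 = e^((0.6 − 0.376)t) → ln(1.84211) = 0.224·t
t = 0.61091 / 0.224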